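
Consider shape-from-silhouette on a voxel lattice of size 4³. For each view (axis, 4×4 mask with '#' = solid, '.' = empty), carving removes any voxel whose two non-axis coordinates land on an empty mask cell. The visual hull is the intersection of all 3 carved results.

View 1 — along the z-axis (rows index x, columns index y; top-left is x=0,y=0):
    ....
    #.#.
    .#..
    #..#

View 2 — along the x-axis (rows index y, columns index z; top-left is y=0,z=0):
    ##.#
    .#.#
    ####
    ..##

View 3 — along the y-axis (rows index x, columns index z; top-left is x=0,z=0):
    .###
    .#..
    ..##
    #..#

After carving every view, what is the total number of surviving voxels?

before carving: 64 voxels (4×4×4)
step 1: project along z, AND mask (5/16) → |grid| = 20
step 2: project along x, AND mask (11/16) → |grid| = 14
step 3: project along y, AND mask (8/16) → |grid| = 6

remaining voxels: 6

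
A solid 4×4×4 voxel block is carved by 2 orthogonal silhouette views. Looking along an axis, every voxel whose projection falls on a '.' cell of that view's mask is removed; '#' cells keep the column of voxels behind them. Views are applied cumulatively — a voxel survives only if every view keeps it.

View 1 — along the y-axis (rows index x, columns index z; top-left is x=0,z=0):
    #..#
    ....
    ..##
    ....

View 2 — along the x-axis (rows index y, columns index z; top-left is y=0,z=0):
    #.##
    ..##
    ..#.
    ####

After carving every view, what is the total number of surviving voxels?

12 voxels

full grid |V| = 64
carve view 1 (along y, XZ-mask fill 4/16): 16 voxels remain
carve view 2 (along x, YZ-mask fill 10/16): 12 voxels remain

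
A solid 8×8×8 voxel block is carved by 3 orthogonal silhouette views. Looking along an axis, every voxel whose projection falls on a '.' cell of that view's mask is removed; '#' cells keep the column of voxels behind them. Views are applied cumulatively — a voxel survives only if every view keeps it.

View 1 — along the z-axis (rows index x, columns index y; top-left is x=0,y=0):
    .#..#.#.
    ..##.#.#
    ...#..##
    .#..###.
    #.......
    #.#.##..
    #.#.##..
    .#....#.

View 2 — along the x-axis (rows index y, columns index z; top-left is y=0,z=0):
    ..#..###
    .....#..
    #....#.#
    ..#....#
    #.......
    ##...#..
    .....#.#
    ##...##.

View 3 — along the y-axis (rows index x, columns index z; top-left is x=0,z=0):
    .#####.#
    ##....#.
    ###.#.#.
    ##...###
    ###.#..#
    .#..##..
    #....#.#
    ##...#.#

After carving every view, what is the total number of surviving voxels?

initial block: 8^3 = 512
[1] z-view keeps 25 columns → grid now 200
[2] x-view keeps 20 columns → grid now 60
[3] y-view keeps 34 columns → grid now 37

voxel count = 37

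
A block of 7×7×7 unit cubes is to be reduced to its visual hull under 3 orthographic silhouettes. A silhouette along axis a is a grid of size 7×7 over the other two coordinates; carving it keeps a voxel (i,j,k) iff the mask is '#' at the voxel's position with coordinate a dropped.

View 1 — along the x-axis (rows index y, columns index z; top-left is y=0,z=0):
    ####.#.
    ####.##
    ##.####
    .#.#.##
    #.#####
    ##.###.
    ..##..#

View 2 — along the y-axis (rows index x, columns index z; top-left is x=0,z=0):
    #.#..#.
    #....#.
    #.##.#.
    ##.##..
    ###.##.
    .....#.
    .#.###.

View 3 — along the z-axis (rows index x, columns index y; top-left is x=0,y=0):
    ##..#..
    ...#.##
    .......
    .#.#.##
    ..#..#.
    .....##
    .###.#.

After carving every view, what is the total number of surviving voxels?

|visual hull| = 45

initial block: 7^3 = 343
step 1: project along x, AND mask (35/49) → |grid| = 245
step 2: project along y, AND mask (23/49) → |grid| = 118
step 3: project along z, AND mask (18/49) → |grid| = 45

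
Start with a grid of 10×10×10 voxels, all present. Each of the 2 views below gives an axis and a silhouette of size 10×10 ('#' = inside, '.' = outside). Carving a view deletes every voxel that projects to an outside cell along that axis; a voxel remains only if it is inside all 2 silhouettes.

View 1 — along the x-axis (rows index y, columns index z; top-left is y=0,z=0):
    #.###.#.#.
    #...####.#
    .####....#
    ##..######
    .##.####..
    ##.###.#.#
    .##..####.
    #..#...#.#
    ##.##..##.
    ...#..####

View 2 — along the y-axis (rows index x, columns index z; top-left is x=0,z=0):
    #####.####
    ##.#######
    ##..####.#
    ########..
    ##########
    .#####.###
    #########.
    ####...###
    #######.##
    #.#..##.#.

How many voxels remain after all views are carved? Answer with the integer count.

|visual hull| = 478

full grid |V| = 1000
  1. axis=0 (YZ plane), |mask|=59  ⇒  voxels=590
  2. axis=1 (XZ plane), |mask|=81  ⇒  voxels=478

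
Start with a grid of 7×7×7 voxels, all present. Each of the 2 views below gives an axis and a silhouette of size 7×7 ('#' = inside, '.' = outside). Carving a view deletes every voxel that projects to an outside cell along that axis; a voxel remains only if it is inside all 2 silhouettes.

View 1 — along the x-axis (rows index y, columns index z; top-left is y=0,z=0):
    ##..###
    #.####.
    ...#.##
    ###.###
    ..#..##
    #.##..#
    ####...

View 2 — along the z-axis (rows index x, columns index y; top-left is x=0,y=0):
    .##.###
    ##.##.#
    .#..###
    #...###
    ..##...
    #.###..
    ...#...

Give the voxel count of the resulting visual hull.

remaining voxels: 106

initial block: 7^3 = 343
carve view 1 (along x, YZ-mask fill 30/49): 210 voxels remain
carve view 2 (along z, XY-mask fill 25/49): 106 voxels remain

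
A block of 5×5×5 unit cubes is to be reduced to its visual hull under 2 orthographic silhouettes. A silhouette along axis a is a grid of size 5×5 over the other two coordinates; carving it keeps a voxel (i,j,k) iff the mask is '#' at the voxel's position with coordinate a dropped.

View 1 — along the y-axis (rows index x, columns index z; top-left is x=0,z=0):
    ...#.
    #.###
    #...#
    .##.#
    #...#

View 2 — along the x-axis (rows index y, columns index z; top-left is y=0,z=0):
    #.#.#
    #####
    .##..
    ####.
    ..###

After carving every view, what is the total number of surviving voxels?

full grid |V| = 125
step 1: project along y, AND mask (12/25) → |grid| = 60
step 2: project along x, AND mask (17/25) → |grid| = 40

voxel count = 40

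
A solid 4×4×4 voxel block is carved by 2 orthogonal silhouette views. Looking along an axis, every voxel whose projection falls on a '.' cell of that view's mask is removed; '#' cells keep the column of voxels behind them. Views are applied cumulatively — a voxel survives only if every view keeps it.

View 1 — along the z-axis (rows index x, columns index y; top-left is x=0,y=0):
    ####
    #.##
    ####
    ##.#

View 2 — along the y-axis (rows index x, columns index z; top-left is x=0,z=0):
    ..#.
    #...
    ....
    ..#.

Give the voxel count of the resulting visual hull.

remaining voxels: 10

initial block: 4^3 = 64
  1. axis=2 (XY plane), |mask|=14  ⇒  voxels=56
  2. axis=1 (XZ plane), |mask|=3  ⇒  voxels=10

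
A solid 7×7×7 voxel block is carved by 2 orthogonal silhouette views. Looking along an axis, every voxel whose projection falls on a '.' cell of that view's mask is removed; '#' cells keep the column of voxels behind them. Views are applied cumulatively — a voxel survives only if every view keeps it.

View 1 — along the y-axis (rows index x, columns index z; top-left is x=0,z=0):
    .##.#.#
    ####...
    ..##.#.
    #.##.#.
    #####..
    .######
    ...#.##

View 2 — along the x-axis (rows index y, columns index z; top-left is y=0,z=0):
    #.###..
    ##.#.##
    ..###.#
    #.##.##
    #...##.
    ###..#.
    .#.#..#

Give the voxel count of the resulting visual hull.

118 voxels

start: 7×7×7 = 343 voxels
V1 y: intersect with XZ mask (29 set) -- 203 left
V2 x: intersect with YZ mask (28 set) -- 118 left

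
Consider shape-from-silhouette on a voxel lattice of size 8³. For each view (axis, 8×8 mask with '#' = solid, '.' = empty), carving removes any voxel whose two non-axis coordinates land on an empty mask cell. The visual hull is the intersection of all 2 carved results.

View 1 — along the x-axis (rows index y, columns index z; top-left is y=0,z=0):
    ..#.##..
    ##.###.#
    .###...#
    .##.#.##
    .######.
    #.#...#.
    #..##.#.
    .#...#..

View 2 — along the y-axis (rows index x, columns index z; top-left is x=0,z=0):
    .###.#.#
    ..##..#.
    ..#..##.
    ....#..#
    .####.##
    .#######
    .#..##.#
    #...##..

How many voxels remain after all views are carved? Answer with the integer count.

|visual hull| = 140

initial block: 8^3 = 512
[1] x-view keeps 33 columns → grid now 264
[2] y-view keeps 33 columns → grid now 140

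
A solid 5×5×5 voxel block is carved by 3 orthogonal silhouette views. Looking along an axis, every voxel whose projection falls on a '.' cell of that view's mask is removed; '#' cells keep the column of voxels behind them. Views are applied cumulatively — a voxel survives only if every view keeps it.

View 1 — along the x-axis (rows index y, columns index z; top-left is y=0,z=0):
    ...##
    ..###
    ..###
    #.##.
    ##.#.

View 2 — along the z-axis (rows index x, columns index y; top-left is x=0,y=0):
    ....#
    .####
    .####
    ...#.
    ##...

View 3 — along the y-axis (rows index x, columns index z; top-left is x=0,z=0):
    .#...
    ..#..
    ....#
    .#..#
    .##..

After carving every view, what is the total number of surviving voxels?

start: 5×5×5 = 125 voxels
[1] x-view keeps 14 columns → grid now 70
[2] z-view keeps 12 columns → grid now 35
[3] y-view keeps 7 columns → grid now 7

|visual hull| = 7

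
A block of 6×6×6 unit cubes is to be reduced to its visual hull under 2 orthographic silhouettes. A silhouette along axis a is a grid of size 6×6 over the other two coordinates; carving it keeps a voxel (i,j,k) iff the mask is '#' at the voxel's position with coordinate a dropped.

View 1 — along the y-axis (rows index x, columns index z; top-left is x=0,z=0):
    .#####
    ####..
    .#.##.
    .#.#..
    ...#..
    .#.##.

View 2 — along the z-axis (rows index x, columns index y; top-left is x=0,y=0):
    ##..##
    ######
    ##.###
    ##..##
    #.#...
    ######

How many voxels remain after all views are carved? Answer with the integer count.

|visual hull| = 87

full grid |V| = 216
after view 1 [y-axis, 18 of 36 cells solid] → remaining = 108
after view 2 [z-axis, 27 of 36 cells solid] → remaining = 87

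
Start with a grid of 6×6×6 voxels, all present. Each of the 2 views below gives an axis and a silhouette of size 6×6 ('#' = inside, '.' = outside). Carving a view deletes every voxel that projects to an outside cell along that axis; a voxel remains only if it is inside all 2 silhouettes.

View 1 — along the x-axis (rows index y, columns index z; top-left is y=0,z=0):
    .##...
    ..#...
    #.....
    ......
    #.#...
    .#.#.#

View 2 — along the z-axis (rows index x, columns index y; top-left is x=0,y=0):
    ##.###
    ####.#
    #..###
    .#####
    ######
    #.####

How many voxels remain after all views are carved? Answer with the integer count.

before carving: 216 voxels (6×6×6)
after view 1 [x-axis, 9 of 36 cells solid] → remaining = 54
after view 2 [z-axis, 30 of 36 cells solid] → remaining = 46

remaining voxels: 46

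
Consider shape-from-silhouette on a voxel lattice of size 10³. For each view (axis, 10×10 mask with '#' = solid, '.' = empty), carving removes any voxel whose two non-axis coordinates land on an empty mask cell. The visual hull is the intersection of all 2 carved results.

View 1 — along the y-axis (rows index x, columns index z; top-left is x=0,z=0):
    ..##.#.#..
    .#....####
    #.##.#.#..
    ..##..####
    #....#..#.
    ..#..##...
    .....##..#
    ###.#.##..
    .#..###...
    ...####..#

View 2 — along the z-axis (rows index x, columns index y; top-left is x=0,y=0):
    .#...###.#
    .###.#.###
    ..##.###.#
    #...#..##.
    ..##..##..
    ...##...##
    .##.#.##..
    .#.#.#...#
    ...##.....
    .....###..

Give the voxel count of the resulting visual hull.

before carving: 1000 voxels (10×10×10)
[1] y-view keeps 44 columns → grid now 440
[2] z-view keeps 44 columns → grid now 195

remaining voxels: 195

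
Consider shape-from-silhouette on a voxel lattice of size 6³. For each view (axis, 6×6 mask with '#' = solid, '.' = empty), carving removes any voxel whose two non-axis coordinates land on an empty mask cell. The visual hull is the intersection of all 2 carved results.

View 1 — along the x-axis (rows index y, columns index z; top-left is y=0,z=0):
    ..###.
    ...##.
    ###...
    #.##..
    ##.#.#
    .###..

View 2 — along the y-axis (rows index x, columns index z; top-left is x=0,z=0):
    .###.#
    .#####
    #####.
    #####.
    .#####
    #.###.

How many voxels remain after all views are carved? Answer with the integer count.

full grid |V| = 216
V1 x: intersect with YZ mask (18 set) -- 108 left
V2 y: intersect with XZ mask (28 set) -- 91 left

|visual hull| = 91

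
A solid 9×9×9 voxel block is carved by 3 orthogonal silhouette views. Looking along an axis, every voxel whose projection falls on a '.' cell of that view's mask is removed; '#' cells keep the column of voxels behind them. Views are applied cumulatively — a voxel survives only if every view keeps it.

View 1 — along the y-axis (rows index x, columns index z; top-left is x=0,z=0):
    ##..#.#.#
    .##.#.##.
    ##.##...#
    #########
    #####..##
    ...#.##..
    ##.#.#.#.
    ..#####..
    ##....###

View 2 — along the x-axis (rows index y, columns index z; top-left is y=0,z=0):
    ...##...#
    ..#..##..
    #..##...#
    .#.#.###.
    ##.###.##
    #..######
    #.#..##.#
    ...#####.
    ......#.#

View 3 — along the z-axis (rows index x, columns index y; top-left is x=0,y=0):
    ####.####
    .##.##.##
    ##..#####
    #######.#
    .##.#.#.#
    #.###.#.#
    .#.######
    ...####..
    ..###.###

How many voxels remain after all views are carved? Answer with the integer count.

158 voxels

initial block: 9^3 = 729
step 1: project along y, AND mask (49/81) → |grid| = 441
step 2: project along x, AND mask (41/81) → |grid| = 222
step 3: project along z, AND mask (57/81) → |grid| = 158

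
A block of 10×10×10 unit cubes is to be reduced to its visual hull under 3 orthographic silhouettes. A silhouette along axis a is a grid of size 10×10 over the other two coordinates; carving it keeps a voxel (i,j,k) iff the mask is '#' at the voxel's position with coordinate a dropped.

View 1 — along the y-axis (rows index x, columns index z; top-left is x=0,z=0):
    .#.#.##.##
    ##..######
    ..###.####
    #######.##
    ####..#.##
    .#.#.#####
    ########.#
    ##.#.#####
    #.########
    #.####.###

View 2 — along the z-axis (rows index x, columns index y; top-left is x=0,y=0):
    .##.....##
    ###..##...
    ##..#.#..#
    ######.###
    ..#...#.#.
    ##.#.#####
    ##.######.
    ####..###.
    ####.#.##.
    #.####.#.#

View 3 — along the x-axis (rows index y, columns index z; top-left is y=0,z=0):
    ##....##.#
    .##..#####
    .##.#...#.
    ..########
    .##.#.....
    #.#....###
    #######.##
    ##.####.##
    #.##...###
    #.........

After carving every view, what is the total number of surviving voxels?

full grid |V| = 1000
  1. axis=1 (XZ plane), |mask|=78  ⇒  voxels=780
  2. axis=2 (XY plane), |mask|=63  ⇒  voxels=504
  3. axis=0 (YZ plane), |mask|=56  ⇒  voxels=292

remaining voxels: 292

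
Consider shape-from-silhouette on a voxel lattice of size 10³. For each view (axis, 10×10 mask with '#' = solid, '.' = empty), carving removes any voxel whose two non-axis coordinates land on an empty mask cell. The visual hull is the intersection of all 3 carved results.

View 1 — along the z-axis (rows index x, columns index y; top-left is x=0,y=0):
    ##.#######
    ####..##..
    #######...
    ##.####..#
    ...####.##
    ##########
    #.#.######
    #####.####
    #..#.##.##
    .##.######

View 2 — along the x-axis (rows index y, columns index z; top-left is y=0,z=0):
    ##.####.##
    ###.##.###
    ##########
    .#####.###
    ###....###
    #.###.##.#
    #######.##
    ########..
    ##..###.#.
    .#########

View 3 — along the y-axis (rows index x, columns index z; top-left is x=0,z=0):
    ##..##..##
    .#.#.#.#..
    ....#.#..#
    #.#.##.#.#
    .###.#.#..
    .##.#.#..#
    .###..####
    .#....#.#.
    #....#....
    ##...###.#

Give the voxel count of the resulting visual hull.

initial block: 10^3 = 1000
after view 1 [z-axis, 76 of 100 cells solid] → remaining = 760
after view 2 [x-axis, 79 of 100 cells solid] → remaining = 600
after view 3 [y-axis, 47 of 100 cells solid] → remaining = 292

remaining voxels: 292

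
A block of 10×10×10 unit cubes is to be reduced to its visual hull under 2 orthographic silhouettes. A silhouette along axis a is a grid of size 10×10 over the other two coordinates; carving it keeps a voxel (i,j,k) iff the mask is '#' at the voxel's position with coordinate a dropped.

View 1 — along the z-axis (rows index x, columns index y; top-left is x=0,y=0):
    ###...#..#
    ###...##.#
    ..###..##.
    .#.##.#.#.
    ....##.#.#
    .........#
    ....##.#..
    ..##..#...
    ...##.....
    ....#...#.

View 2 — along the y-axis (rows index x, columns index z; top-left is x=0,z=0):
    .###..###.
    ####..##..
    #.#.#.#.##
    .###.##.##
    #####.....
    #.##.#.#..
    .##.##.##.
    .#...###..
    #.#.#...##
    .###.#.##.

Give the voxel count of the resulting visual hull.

full grid |V| = 1000
[1] z-view keeps 36 columns → grid now 360
[2] y-view keeps 56 columns → grid now 208

voxel count = 208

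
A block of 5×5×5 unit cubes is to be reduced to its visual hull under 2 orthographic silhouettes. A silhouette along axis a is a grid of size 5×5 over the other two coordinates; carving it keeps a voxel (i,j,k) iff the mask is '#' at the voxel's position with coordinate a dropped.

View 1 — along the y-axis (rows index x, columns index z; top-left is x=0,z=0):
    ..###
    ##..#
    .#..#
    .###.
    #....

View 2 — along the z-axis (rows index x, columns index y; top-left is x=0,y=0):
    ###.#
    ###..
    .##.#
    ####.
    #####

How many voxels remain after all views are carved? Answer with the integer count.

remaining voxels: 44

start: 5×5×5 = 125 voxels
  1. axis=1 (XZ plane), |mask|=12  ⇒  voxels=60
  2. axis=2 (XY plane), |mask|=19  ⇒  voxels=44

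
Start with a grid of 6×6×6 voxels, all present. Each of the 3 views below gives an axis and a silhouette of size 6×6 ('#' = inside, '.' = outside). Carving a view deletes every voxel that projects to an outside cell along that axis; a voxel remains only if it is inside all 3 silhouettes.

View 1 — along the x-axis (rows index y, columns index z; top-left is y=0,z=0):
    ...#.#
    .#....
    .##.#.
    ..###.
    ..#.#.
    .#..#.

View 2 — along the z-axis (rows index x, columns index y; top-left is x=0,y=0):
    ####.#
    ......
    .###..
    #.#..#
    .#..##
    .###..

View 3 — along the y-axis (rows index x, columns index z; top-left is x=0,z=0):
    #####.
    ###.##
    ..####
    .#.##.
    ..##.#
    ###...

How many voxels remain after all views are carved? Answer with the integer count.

before carving: 216 voxels (6×6×6)
  1. axis=0 (YZ plane), |mask|=13  ⇒  voxels=78
  2. axis=2 (XY plane), |mask|=17  ⇒  voxels=37
  3. axis=1 (XZ plane), |mask|=23  ⇒  voxels=25

voxel count = 25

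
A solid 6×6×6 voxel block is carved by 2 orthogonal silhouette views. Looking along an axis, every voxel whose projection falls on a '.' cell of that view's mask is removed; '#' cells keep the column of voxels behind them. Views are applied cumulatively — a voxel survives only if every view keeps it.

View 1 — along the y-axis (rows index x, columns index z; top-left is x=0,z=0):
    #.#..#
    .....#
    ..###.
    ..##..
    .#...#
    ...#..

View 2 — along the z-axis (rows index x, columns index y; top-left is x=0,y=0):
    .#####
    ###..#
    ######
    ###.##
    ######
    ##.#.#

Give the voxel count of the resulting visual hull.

|visual hull| = 63

start: 6×6×6 = 216 voxels
V1 y: intersect with XZ mask (12 set) -- 72 left
V2 z: intersect with XY mask (30 set) -- 63 left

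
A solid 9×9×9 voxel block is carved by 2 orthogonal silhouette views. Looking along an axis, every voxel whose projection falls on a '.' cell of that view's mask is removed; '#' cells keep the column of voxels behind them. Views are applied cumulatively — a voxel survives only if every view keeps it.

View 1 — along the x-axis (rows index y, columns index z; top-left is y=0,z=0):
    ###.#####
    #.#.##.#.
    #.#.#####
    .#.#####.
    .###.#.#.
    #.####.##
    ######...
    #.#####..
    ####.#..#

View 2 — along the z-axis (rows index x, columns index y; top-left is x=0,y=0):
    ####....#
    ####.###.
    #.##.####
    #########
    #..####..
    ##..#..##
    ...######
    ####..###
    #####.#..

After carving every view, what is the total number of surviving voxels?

358 voxels

start: 9×9×9 = 729 voxels
  1. axis=0 (YZ plane), |mask|=56  ⇒  voxels=504
  2. axis=2 (XY plane), |mask|=57  ⇒  voxels=358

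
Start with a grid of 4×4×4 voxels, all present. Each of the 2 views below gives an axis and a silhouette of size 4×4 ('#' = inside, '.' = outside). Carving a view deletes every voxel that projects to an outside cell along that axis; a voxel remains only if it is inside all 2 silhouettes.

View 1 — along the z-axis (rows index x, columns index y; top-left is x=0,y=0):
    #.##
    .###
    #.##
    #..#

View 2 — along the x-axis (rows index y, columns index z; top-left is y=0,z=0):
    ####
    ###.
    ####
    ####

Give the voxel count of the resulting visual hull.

voxel count = 43

start: 4×4×4 = 64 voxels
[1] z-view keeps 11 columns → grid now 44
[2] x-view keeps 15 columns → grid now 43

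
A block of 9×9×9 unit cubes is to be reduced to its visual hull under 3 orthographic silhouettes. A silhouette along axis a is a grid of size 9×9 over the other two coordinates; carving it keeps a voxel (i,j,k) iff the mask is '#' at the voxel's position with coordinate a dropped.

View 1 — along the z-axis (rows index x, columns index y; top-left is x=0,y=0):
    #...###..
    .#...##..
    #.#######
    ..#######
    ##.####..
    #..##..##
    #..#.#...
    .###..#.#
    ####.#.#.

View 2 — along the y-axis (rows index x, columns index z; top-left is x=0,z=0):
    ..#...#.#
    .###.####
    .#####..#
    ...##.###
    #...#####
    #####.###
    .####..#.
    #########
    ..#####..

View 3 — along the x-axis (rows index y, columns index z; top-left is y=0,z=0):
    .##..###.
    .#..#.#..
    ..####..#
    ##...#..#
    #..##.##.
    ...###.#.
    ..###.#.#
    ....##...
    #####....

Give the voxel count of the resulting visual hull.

full grid |V| = 729
step 1: project along z, AND mask (47/81) → |grid| = 423
step 2: project along y, AND mask (54/81) → |grid| = 282
step 3: project along x, AND mask (38/81) → |grid| = 139

|visual hull| = 139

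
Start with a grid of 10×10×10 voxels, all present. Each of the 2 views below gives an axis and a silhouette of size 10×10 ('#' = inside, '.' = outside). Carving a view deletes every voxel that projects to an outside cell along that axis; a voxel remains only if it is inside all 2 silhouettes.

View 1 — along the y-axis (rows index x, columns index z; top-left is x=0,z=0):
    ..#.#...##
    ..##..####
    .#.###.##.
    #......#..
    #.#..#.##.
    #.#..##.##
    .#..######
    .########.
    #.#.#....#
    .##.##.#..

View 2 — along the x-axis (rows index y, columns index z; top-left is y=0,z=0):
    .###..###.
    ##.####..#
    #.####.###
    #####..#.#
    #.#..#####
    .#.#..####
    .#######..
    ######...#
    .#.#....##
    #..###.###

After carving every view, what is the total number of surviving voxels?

full grid |V| = 1000
carve view 1 (along y, XZ-mask fill 53/100): 530 voxels remain
carve view 2 (along x, YZ-mask fill 66/100): 344 voxels remain

344 voxels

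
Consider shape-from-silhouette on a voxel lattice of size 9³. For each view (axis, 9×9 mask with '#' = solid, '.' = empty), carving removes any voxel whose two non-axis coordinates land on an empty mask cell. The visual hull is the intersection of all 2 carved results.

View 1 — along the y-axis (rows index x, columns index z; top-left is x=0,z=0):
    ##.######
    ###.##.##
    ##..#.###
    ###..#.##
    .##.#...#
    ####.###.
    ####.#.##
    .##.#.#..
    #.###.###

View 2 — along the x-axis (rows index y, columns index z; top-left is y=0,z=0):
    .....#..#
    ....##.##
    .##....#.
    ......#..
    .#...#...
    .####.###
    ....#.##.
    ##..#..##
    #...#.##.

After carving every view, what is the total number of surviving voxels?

remaining voxels: 199

initial block: 9^3 = 729
step 1: project along y, AND mask (56/81) → |grid| = 504
step 2: project along x, AND mask (31/81) → |grid| = 199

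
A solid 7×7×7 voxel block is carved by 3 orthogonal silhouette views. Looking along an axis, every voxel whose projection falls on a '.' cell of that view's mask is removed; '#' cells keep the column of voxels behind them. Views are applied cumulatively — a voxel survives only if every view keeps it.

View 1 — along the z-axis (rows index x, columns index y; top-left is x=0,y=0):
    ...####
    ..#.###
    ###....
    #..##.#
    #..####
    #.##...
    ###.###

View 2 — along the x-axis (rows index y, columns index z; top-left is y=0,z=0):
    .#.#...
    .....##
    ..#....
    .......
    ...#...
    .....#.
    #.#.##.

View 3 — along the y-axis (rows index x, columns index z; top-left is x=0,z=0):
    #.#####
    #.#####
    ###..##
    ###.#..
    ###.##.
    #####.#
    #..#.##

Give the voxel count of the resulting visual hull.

37 voxels

full grid |V| = 343
V1 z: intersect with XY mask (29 set) -- 203 left
V2 x: intersect with YZ mask (11 set) -- 47 left
V3 y: intersect with XZ mask (36 set) -- 37 left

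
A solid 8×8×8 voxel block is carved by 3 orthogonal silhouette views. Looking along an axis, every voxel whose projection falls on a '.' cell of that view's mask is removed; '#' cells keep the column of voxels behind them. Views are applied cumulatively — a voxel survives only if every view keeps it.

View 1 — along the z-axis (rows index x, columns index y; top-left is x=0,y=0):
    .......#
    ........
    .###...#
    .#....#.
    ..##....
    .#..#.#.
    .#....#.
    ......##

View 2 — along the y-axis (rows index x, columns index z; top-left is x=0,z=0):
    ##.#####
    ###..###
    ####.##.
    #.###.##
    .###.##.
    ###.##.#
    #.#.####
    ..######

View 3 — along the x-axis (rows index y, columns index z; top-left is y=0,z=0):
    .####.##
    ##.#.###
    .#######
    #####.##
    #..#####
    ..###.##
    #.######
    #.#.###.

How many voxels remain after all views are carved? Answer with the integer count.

75 voxels

full grid |V| = 512
step 1: project along z, AND mask (16/64) → |grid| = 128
step 2: project along y, AND mask (48/64) → |grid| = 95
step 3: project along x, AND mask (49/64) → |grid| = 75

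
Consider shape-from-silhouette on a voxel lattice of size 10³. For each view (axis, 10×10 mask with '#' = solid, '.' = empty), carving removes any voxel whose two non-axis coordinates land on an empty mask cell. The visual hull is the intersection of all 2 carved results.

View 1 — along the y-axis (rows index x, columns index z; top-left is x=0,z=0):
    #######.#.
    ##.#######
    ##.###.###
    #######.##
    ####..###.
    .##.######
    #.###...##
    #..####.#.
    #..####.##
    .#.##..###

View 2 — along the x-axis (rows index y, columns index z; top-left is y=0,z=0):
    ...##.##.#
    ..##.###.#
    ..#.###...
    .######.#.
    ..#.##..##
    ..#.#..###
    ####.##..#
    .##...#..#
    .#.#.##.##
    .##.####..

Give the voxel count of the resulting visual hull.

voxel count = 396

initial block: 10^3 = 1000
carve view 1 (along y, XZ-mask fill 74/100): 740 voxels remain
carve view 2 (along x, YZ-mask fill 55/100): 396 voxels remain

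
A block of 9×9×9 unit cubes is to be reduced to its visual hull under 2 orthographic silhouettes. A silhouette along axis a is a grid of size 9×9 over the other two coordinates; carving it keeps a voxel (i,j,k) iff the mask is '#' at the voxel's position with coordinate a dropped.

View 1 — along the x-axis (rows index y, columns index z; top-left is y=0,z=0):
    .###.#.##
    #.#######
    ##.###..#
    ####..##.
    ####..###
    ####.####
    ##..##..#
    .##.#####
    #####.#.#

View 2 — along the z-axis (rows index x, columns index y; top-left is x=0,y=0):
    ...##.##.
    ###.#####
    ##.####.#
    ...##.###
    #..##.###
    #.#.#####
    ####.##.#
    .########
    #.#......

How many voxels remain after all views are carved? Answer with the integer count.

354 voxels

start: 9×9×9 = 729 voxels
  1. axis=0 (YZ plane), |mask|=60  ⇒  voxels=540
  2. axis=2 (XY plane), |mask|=54  ⇒  voxels=354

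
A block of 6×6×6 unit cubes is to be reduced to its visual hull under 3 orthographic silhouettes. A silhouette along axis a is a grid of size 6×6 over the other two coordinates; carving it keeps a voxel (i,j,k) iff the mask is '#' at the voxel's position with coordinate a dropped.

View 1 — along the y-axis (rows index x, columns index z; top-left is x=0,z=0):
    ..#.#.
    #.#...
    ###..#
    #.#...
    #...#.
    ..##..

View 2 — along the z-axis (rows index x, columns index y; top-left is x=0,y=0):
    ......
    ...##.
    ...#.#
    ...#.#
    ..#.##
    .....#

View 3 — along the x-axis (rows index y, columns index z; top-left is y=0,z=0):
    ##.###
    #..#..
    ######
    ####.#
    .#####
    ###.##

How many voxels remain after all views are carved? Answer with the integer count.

voxel count = 21

full grid |V| = 216
V1 y: intersect with XZ mask (14 set) -- 84 left
V2 z: intersect with XY mask (10 set) -- 24 left
V3 x: intersect with YZ mask (28 set) -- 21 left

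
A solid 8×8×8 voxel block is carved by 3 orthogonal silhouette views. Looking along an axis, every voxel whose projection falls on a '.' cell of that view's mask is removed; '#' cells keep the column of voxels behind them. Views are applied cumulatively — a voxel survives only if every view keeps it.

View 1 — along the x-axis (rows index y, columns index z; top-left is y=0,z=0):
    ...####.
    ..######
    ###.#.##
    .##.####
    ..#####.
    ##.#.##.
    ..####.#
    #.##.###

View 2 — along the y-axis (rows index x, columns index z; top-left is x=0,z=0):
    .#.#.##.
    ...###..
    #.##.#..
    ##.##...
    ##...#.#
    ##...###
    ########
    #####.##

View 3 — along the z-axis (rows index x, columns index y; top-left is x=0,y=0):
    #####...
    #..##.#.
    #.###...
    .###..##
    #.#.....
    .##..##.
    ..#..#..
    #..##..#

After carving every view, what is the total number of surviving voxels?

full grid |V| = 512
step 1: project along x, AND mask (43/64) → |grid| = 344
step 2: project along y, AND mask (39/64) → |grid| = 204
step 3: project along z, AND mask (30/64) → |grid| = 90

voxel count = 90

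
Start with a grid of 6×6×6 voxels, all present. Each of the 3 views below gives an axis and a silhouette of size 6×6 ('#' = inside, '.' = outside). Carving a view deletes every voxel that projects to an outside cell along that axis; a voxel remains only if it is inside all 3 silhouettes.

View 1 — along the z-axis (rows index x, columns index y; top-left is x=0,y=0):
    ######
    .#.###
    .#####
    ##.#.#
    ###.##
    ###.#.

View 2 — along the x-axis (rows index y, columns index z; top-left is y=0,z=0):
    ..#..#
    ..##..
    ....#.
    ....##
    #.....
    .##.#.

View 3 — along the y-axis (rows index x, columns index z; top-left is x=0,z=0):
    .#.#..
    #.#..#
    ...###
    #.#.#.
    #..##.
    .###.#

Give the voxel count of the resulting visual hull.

|visual hull| = 24

full grid |V| = 216
after view 1 [z-axis, 28 of 36 cells solid] → remaining = 168
after view 2 [x-axis, 11 of 36 cells solid] → remaining = 52
after view 3 [y-axis, 18 of 36 cells solid] → remaining = 24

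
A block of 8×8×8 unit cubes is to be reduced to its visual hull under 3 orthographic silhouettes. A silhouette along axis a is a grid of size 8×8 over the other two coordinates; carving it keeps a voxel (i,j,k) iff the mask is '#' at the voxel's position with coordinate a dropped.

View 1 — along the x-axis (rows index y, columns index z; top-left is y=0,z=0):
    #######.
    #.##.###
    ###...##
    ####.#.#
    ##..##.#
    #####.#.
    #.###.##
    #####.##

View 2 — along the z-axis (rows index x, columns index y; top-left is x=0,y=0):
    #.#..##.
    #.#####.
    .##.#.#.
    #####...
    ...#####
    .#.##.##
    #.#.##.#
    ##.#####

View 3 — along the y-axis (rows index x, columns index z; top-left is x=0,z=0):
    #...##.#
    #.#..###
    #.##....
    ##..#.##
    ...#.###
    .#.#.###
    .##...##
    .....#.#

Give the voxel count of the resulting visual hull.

remaining voxels: 115

initial block: 8^3 = 512
carve view 1 (along x, YZ-mask fill 48/64): 384 voxels remain
carve view 2 (along z, XY-mask fill 41/64): 243 voxels remain
carve view 3 (along y, XZ-mask fill 32/64): 115 voxels remain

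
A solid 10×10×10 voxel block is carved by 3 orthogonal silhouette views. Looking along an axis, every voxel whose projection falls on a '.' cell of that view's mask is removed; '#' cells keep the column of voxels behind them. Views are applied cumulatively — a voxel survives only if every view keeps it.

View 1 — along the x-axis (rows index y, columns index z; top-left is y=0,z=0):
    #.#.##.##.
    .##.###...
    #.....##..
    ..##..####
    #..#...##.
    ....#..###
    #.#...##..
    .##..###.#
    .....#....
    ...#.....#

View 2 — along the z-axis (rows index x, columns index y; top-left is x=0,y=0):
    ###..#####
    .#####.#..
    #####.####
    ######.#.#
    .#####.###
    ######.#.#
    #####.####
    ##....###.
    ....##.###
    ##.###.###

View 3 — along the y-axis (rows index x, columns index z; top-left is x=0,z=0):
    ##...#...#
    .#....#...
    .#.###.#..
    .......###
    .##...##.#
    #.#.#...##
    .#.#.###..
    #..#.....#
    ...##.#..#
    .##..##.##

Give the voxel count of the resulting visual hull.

full grid |V| = 1000
[1] x-view keeps 41 columns → grid now 410
[2] z-view keeps 74 columns → grid now 309
[3] y-view keeps 42 columns → grid now 136

136 voxels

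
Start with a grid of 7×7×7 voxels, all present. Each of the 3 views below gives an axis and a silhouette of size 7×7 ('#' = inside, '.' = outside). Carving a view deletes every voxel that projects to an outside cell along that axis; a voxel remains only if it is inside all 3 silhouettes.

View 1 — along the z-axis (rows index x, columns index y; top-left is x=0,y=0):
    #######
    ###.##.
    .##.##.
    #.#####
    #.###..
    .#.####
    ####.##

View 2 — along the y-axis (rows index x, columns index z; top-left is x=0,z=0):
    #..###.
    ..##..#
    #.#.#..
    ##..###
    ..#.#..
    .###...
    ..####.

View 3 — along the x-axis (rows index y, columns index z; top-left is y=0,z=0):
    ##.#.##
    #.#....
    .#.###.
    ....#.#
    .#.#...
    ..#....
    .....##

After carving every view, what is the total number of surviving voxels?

full grid |V| = 343
step 1: project along z, AND mask (37/49) → |grid| = 259
step 2: project along y, AND mask (24/49) → |grid| = 132
step 3: project along x, AND mask (18/49) → |grid| = 47

remaining voxels: 47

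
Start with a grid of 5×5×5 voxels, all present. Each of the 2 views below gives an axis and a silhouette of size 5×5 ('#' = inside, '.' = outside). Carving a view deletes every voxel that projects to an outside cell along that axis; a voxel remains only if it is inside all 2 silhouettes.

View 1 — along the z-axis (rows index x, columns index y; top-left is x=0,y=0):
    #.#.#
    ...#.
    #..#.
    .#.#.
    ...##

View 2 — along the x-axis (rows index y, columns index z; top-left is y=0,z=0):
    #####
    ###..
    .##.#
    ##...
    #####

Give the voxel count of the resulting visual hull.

|visual hull| = 34

full grid |V| = 125
V1 z: intersect with XY mask (10 set) -- 50 left
V2 x: intersect with YZ mask (18 set) -- 34 left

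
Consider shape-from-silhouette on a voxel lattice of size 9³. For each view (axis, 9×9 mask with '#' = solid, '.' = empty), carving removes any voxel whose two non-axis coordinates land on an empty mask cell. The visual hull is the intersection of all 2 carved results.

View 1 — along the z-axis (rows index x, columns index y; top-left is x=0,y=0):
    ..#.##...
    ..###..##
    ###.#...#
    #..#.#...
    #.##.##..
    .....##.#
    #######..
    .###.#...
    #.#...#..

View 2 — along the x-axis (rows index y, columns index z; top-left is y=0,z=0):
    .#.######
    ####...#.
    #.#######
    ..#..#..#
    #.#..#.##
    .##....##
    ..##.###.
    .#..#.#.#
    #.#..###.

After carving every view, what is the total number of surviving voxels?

remaining voxels: 204

full grid |V| = 729
step 1: project along z, AND mask (38/81) → |grid| = 342
step 2: project along x, AND mask (46/81) → |grid| = 204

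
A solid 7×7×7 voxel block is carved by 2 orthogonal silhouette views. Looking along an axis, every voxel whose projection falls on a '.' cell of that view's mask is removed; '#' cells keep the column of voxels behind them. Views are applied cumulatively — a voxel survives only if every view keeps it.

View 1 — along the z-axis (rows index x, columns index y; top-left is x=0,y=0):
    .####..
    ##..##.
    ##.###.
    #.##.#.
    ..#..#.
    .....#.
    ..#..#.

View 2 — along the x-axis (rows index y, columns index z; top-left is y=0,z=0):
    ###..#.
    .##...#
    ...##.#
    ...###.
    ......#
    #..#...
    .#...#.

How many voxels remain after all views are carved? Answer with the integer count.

57 voxels

full grid |V| = 343
carve view 1 (along z, XY-mask fill 22/49): 154 voxels remain
carve view 2 (along x, YZ-mask fill 18/49): 57 voxels remain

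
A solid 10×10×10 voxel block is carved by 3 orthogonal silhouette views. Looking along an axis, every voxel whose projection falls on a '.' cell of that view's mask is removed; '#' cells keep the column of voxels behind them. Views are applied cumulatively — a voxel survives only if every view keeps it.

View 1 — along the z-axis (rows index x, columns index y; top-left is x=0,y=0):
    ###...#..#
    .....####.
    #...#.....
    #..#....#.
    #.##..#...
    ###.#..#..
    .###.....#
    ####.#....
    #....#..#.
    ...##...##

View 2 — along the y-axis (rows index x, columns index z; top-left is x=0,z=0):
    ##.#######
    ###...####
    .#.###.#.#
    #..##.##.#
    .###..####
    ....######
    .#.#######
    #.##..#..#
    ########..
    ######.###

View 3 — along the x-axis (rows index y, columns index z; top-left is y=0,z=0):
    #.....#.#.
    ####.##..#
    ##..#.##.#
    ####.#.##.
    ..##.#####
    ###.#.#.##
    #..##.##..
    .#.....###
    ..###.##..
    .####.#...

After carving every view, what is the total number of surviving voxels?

voxel count = 153

full grid |V| = 1000
carve view 1 (along z, XY-mask fill 39/100): 390 voxels remain
carve view 2 (along y, XZ-mask fill 71/100): 278 voxels remain
carve view 3 (along x, YZ-mask fill 56/100): 153 voxels remain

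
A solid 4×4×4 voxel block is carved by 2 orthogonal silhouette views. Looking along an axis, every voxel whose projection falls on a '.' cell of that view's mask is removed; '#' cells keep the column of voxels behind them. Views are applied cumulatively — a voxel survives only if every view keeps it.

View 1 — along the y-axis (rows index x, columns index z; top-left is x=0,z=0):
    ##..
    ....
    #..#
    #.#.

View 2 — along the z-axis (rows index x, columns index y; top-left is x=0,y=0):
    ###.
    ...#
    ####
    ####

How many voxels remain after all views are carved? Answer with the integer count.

remaining voxels: 22

start: 4×4×4 = 64 voxels
[1] y-view keeps 6 columns → grid now 24
[2] z-view keeps 12 columns → grid now 22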